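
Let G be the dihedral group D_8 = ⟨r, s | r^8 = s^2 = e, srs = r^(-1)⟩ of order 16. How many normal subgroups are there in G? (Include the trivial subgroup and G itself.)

G has 19 subgroups. Checking conjugation-invariance by order — order 1: 1/1 normal; order 2: 1/9 normal; order 4: 1/5 normal; order 8: 3/3 normal; order 16: 1/1 normal.
Total normal subgroups: 7.

7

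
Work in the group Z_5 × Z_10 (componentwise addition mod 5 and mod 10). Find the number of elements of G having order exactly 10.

24

An element (a,b) has order lcm(ord(a), ord(b)); count pairs with lcm equal to 10.
Enumerating gives 24 such elements.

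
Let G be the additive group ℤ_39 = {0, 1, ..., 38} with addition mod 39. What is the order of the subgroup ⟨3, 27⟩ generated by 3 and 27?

|⟨3⟩| = 13 and |⟨27⟩| = 13, so |H| is a multiple of lcm(13, 13) = 13 and divides |G| = 39.
Closing under the operation: H = {0, 3, 6, 9, 12, 15, 18, 21, 24, 27, 30, 33, 36}, so |H| = 13.

13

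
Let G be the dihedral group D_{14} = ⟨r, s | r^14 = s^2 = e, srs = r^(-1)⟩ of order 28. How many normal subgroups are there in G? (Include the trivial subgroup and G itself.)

G has 28 subgroups. Checking conjugation-invariance by order — order 1: 1/1 normal; order 2: 1/15 normal; order 4: 0/7 normal; order 7: 1/1 normal; order 14: 3/3 normal; order 28: 1/1 normal.
Total normal subgroups: 7.

7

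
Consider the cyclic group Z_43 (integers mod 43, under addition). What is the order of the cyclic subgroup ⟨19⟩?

43

In Z_43, the order of an element a is n/gcd(a, n).
gcd(19, 43) = 1, so |⟨19⟩| = 43/1 = 43.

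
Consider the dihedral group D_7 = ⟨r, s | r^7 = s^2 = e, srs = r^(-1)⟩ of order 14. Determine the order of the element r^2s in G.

2

Computing powers of r^2s: the smallest k with (r^2s)^k = e is k = 2.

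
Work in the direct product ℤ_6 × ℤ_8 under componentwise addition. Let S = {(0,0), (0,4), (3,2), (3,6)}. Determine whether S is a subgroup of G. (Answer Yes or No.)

Yes

|S| = 4 divides |G| = 48, consistent with Lagrange.
S contains the identity, every element's inverse is in S, and S is closed under +: it is a subgroup.
In fact S = ⟨(3,2)⟩.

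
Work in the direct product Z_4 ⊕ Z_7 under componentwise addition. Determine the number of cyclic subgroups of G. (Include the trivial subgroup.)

6

A cyclic subgroup of order d is generated by each of its φ(d) elements of order d, so the cyclic subgroups of order d number (#elements of order d)/φ(d).
Cyclic subgroups by order — order 1: 1; order 2: 1; order 4: 1; order 7: 1; order 14: 1; order 28: 1.
Total: 6.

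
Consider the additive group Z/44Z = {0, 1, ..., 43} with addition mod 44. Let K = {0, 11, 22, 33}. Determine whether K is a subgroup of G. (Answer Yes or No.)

|K| = 4 divides |G| = 44, consistent with Lagrange.
K contains the identity, every element's inverse is in K, and K is closed under +: it is a subgroup.
In fact K = ⟨33⟩.

Yes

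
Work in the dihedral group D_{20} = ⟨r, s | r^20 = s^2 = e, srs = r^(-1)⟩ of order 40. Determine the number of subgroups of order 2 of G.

|G| = 40 and 2 | 40, so subgroups of order 2 are possible by Lagrange.
The subgroups of order 2 are: {e, r^10}; {e, r^10s}; {e, r^11s}; {e, r^12s}; … (21 in all).
So G has 21 subgroups of order 2.

21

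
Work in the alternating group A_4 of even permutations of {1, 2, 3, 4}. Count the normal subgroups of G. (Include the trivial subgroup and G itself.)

G has 10 subgroups. Checking conjugation-invariance by order — order 1: 1/1 normal; order 2: 0/3 normal; order 3: 0/4 normal; order 4: 1/1 normal; order 12: 1/1 normal.
Total normal subgroups: 3.

3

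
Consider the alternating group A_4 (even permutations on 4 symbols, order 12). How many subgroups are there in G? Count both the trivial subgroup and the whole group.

10

|G| = 12, so by Lagrange every subgroup order divides 12. Divisors: 1, 2, 3, 4, 6, 12.
Subgroups by order — order 1: 1; order 2: 3; order 3: 4; order 4: 1; order 6: 0; order 12: 1.
Total: 1 + 3 + 4 + 1 + 0 + 1 = 10.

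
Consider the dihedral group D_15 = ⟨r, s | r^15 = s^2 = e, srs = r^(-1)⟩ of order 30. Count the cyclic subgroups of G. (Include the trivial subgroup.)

19

Group the elements of G by the cyclic subgroup they generate; each cyclic subgroup of order d accounts for φ(d) elements.
Cyclic subgroups by order — order 1: 1; order 2: 15; order 3: 1; order 5: 1; order 15: 1.
Total: 19.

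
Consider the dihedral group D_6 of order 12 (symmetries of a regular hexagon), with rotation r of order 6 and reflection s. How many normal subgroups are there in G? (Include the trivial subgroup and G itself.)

G has 16 subgroups. Checking conjugation-invariance by order — order 1: 1/1 normal; order 2: 1/7 normal; order 3: 1/1 normal; order 4: 0/3 normal; order 6: 3/3 normal; order 12: 1/1 normal.
Total normal subgroups: 7.

7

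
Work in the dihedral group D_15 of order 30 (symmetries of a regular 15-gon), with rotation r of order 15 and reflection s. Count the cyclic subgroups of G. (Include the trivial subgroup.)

Each element a generates a cyclic subgroup ⟨a⟩; distinct elements may generate the same one (a cyclic group of order d has φ(d) generators).
Cyclic subgroups by order — order 1: 1; order 2: 15; order 3: 1; order 5: 1; order 15: 1.
Total: 19.

19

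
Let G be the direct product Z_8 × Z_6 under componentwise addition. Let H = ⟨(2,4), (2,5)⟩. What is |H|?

|⟨(2,4)⟩| = 12 and |⟨(2,5)⟩| = 12, so |H| is a multiple of lcm(12, 12) = 12 and divides |G| = 48.
Closing under the operation: H = {(0,0), (0,1), (0,2), (0,3), (0,4), (0,5), (2,0), (2,1), (2,2), (2,3), (2,4), (2,5), (4,0), (4,1), (4,2), (4,3), (4,4), (4,5), (6,0), (6,1), (6,2), (6,3), (6,4), (6,5)}, so |H| = 24.

24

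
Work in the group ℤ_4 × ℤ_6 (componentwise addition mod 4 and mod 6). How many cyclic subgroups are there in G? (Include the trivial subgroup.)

A cyclic subgroup of order d is generated by each of its φ(d) elements of order d, so the cyclic subgroups of order d number (#elements of order d)/φ(d).
Cyclic subgroups by order — order 1: 1; order 2: 3; order 3: 1; order 4: 2; order 6: 3; order 12: 2.
Total: 12.

12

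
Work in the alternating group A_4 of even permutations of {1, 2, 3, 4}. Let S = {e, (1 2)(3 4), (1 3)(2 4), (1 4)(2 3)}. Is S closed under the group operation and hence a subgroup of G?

|S| = 4 divides |G| = 12, consistent with Lagrange.
S contains the identity, every element's inverse is in S, and S is closed under ∘: it is a subgroup.

Yes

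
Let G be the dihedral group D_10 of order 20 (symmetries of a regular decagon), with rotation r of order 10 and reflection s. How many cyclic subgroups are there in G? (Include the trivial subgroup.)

14

A cyclic subgroup of order d is generated by each of its φ(d) elements of order d, so the cyclic subgroups of order d number (#elements of order d)/φ(d).
Cyclic subgroups by order — order 1: 1; order 2: 11; order 5: 1; order 10: 1.
Total: 14.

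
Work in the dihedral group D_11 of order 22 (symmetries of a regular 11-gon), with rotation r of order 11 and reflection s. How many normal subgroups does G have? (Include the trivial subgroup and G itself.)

G has 14 subgroups. Checking conjugation-invariance by order — order 1: 1/1 normal; order 2: 0/11 normal; order 11: 1/1 normal; order 22: 1/1 normal.
Total normal subgroups: 3.

3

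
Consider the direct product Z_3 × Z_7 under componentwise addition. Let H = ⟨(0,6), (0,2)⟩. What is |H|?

7

|⟨(0,6)⟩| = 7 and |⟨(0,2)⟩| = 7, so |H| is a multiple of lcm(7, 7) = 7 and divides |G| = 21.
Closing under the operation: H = {(0,0), (0,1), (0,2), (0,3), (0,4), (0,5), (0,6)}, so |H| = 7.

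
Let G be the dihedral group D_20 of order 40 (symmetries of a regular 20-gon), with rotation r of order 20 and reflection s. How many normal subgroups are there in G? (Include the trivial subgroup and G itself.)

G has 48 subgroups. Checking conjugation-invariance by order — order 1: 1/1 normal; order 2: 1/21 normal; order 4: 1/11 normal; order 5: 1/1 normal; order 8: 0/5 normal; order 10: 1/5 normal; order 20: 3/3 normal; order 40: 1/1 normal.
Total normal subgroups: 9.

9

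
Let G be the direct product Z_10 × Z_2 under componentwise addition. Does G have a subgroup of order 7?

No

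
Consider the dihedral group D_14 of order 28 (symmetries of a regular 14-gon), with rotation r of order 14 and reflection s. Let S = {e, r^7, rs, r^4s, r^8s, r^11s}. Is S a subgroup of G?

|S| = 6 does not divide |G| = 28, so by Lagrange S is not a subgroup.

No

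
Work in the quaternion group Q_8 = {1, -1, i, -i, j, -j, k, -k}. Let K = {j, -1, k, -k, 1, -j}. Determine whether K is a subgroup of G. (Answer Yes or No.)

|K| = 6 does not divide |G| = 8, so by Lagrange K is not a subgroup.

No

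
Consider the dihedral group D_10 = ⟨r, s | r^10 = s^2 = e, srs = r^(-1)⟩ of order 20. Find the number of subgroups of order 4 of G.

5

|G| = 20 and 4 | 20, so subgroups of order 4 are possible by Lagrange.
The subgroups of order 4 are: {e, r^5, r^2s, r^7s}; {e, r^5, r^3s, r^8s}; {e, r^5, r^4s, r^9s}; {e, r^5, s, r^5s}; … (5 in all).
So G has 5 subgroups of order 4.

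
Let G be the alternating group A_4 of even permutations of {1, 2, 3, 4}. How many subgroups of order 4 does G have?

1

|G| = 12 and 4 | 12, so subgroups of order 4 are possible by Lagrange.
The subgroups of order 4 are: {e, (1 2)(3 4), (1 3)(2 4), (1 4)(2 3)}.
So G has 1 subgroup of order 4.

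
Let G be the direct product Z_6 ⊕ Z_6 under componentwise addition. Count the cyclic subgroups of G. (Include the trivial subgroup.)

20

Each element a generates a cyclic subgroup ⟨a⟩; distinct elements may generate the same one (a cyclic group of order d has φ(d) generators).
Cyclic subgroups by order — order 1: 1; order 2: 3; order 3: 4; order 6: 12.
Total: 20.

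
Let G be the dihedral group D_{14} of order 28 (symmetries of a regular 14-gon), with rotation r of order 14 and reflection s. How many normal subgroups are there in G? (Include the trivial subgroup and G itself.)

7

G has 28 subgroups. Checking conjugation-invariance by order — order 1: 1/1 normal; order 2: 1/15 normal; order 4: 0/7 normal; order 7: 1/1 normal; order 14: 3/3 normal; order 28: 1/1 normal.
Total normal subgroups: 7.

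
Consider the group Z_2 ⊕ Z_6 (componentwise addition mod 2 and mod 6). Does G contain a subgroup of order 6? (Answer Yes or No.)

6 | 12. A subgroup of order 6 is {(0,0), (0,1), (0,2), (0,3), (0,4), (0,5)}.

Yes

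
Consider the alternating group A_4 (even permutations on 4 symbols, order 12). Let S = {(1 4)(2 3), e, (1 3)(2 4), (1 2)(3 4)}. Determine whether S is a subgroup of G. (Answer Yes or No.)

Yes

|S| = 4 divides |G| = 12, consistent with Lagrange.
S contains the identity, every element's inverse is in S, and S is closed under ∘: it is a subgroup.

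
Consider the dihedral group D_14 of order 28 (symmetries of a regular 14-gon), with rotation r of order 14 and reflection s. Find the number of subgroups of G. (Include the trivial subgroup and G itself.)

|G| = 28, so by Lagrange every subgroup order divides 28. Divisors: 1, 2, 4, 7, 14, 28.
Subgroups by order — order 1: 1; order 2: 15; order 4: 7; order 7: 1; order 14: 3; order 28: 1.
Total: 1 + 15 + 7 + 1 + 3 + 1 = 28.

28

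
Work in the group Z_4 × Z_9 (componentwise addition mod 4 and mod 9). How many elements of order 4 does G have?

2

An element (a,b) has order lcm(ord(a), ord(b)); count pairs with lcm equal to 4.
Enumerating gives 2 such elements.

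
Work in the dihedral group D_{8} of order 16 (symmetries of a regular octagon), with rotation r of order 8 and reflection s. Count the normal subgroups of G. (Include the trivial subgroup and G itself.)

7

G has 19 subgroups. Checking conjugation-invariance by order — order 1: 1/1 normal; order 2: 1/9 normal; order 4: 1/5 normal; order 8: 3/3 normal; order 16: 1/1 normal.
Total normal subgroups: 7.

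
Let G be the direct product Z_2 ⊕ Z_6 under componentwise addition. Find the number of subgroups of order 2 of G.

3

|G| = 12 and 2 | 12, so subgroups of order 2 are possible by Lagrange.
The subgroups of order 2 are: {(0,0), (0,3)}; {(0,0), (1,0)}; {(0,0), (1,3)}.
So G has 3 subgroups of order 2.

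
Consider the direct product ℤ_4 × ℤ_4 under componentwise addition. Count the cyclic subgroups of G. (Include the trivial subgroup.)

A cyclic subgroup of order d is generated by each of its φ(d) elements of order d, so the cyclic subgroups of order d number (#elements of order d)/φ(d).
Cyclic subgroups by order — order 1: 1; order 2: 3; order 4: 6.
Total: 10.

10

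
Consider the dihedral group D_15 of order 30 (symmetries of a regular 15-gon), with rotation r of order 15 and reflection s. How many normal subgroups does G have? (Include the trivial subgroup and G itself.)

5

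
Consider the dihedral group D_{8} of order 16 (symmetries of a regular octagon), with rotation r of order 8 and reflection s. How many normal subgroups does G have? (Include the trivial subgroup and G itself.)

7

G has 19 subgroups. Checking conjugation-invariance by order — order 1: 1/1 normal; order 2: 1/9 normal; order 4: 1/5 normal; order 8: 3/3 normal; order 16: 1/1 normal.
Total normal subgroups: 7.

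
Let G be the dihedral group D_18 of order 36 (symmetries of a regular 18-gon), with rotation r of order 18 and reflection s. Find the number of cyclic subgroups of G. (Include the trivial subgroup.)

24

Each element a generates a cyclic subgroup ⟨a⟩; distinct elements may generate the same one (a cyclic group of order d has φ(d) generators).
Cyclic subgroups by order — order 1: 1; order 2: 19; order 3: 1; order 6: 1; order 9: 1; order 18: 1.
Total: 24.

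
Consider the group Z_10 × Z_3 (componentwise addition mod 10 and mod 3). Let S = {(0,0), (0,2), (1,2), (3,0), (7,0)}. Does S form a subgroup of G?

(0,2) ∈ S but its inverse (0,1) ∉ S, so S is not a subgroup.

No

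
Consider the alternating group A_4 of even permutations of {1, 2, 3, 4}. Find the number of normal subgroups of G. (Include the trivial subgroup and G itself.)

3

G has 10 subgroups. Checking conjugation-invariance by order — order 1: 1/1 normal; order 2: 0/3 normal; order 3: 0/4 normal; order 4: 1/1 normal; order 12: 1/1 normal.
Total normal subgroups: 3.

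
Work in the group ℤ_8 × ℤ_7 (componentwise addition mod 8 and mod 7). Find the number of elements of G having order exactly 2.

1

An element (a,b) has order lcm(ord(a), ord(b)); count pairs with lcm equal to 2.
Enumerating gives 1 such elements.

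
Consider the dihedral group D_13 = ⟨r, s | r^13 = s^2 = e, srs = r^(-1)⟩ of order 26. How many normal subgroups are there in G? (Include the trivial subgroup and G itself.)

3

G has 16 subgroups. Checking conjugation-invariance by order — order 1: 1/1 normal; order 2: 0/13 normal; order 13: 1/1 normal; order 26: 1/1 normal.
Total normal subgroups: 3.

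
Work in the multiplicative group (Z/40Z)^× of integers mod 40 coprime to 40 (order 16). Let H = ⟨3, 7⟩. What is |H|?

8

|⟨3⟩| = 4 and |⟨7⟩| = 4, so |H| is a multiple of lcm(4, 4) = 4 and divides |G| = 16.
Closing under the operation: H = {1, 3, 7, 9, 21, 23, 27, 29}, so |H| = 8.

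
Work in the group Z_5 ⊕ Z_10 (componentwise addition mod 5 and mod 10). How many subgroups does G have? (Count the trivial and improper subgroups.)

|G| = 50, so by Lagrange every subgroup order divides 50. Divisors: 1, 2, 5, 10, 25, 50.
Subgroups by order — order 1: 1; order 2: 1; order 5: 6; order 10: 6; order 25: 1; order 50: 1.
Total: 1 + 1 + 6 + 6 + 1 + 1 = 16.

16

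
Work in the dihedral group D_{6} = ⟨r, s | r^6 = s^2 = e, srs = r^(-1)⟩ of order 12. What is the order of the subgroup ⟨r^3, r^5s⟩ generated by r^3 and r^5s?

|⟨r^3⟩| = 2 and |⟨r^5s⟩| = 2, so |H| is a multiple of lcm(2, 2) = 2 and divides |G| = 12.
Closing under the operation: H = {e, r^3, r^2s, r^5s}, so |H| = 4.

4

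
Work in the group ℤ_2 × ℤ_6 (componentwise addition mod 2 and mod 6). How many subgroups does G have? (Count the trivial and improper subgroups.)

10

|G| = 12, so by Lagrange every subgroup order divides 12. Divisors: 1, 2, 3, 4, 6, 12.
Subgroups by order — order 1: 1; order 2: 3; order 3: 1; order 4: 1; order 6: 3; order 12: 1.
Total: 1 + 3 + 1 + 1 + 3 + 1 = 10.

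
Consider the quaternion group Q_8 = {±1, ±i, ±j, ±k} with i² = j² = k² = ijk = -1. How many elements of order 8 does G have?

No element of G has order 8 (even though 8 | 8).

0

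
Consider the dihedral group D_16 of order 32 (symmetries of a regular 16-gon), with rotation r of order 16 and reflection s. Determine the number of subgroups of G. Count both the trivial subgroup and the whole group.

|G| = 32, so by Lagrange every subgroup order divides 32. Divisors: 1, 2, 4, 8, 16, 32.
Subgroups by order — order 1: 1; order 2: 17; order 4: 9; order 8: 5; order 16: 3; order 32: 1.
Total: 1 + 17 + 9 + 5 + 3 + 1 = 36.

36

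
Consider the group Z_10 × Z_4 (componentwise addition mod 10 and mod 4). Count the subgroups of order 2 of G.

3

|G| = 40 and 2 | 40, so subgroups of order 2 are possible by Lagrange.
The subgroups of order 2 are: {(0,0), (0,2)}; {(0,0), (5,0)}; {(0,0), (5,2)}.
So G has 3 subgroups of order 2.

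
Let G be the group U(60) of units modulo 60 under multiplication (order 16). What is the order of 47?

4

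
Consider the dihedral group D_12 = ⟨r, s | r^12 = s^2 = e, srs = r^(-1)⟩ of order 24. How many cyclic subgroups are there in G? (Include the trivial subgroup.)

Each element a generates a cyclic subgroup ⟨a⟩; distinct elements may generate the same one (a cyclic group of order d has φ(d) generators).
Cyclic subgroups by order — order 1: 1; order 2: 13; order 3: 1; order 4: 1; order 6: 1; order 12: 1.
Total: 18.

18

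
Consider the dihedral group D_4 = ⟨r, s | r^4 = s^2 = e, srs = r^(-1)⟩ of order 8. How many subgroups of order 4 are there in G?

3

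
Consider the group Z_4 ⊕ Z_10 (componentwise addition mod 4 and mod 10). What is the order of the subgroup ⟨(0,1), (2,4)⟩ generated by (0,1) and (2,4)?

|⟨(0,1)⟩| = 10 and |⟨(2,4)⟩| = 10, so |H| is a multiple of lcm(10, 10) = 10 and divides |G| = 40.
Closing under the operation: H = {(0,0), (0,1), (0,2), (0,3), (0,4), (0,5), (0,6), (0,7), (0,8), (0,9), (2,0), (2,1), (2,2), (2,3), (2,4), (2,5), (2,6), (2,7), (2,8), (2,9)}, so |H| = 20.

20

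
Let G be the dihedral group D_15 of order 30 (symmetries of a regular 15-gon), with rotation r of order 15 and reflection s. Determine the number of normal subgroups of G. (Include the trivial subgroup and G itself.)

5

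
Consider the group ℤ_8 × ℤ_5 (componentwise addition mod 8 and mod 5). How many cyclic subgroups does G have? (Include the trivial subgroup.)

8

A cyclic subgroup of order d is generated by each of its φ(d) elements of order d, so the cyclic subgroups of order d number (#elements of order d)/φ(d).
Cyclic subgroups by order — order 1: 1; order 2: 1; order 4: 1; order 5: 1; order 8: 1; order 10: 1; order 20: 1; order 40: 1.
Total: 8.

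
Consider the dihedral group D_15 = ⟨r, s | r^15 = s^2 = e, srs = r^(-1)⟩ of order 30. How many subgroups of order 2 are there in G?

|G| = 30 and 2 | 30, so subgroups of order 2 are possible by Lagrange.
The subgroups of order 2 are: {e, r^10s}; {e, r^11s}; {e, r^12s}; {e, r^13s}; … (15 in all).
So G has 15 subgroups of order 2.

15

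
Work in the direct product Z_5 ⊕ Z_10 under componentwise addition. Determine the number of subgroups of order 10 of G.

|G| = 50 and 10 | 50, so subgroups of order 10 are possible by Lagrange.
The subgroups of order 10 are: {(0,0), (0,1), (0,2), (0,3), (0,4), (0,5), (0,6), (0,7), (0,8), (0,9)}; {(0,0), (0,5), (1,0), (1,5), (2,0), (2,5), (3,0), (3,5), (4,0), (4,5)}; {(0,0), (0,5), (1,1), (1,6), (2,2), (2,7), (3,3), (3,8), (4,4), (4,9)}; {(0,0), (0,5), (1,2), (1,7), (2,4), (2,9), (3,1), (3,6), (4,3), (4,8)}; … (6 in all).
So G has 6 subgroups of order 10.

6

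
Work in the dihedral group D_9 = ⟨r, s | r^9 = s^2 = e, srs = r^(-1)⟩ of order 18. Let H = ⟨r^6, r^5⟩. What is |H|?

|⟨r^6⟩| = 3 and |⟨r^5⟩| = 9, so |H| is a multiple of lcm(3, 9) = 9 and divides |G| = 18.
Closing under the operation: H = {e, r, r^2, r^3, r^4, r^5, r^6, r^7, r^8}, so |H| = 9.

9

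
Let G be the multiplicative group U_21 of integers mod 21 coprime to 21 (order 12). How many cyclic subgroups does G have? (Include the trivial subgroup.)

Each element a generates a cyclic subgroup ⟨a⟩; distinct elements may generate the same one (a cyclic group of order d has φ(d) generators).
Cyclic subgroups by order — order 1: 1; order 2: 3; order 3: 1; order 6: 3.
Total: 8.

8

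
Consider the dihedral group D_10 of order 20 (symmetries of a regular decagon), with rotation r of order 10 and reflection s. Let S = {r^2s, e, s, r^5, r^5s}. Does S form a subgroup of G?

Closure fails: s · r^2s = r^8 ∉ S. So S is not a subgroup.

No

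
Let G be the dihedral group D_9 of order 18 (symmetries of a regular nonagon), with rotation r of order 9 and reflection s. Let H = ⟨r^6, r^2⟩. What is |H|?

9

|⟨r^6⟩| = 3 and |⟨r^2⟩| = 9, so |H| is a multiple of lcm(3, 9) = 9 and divides |G| = 18.
Closing under the operation: H = {e, r, r^2, r^3, r^4, r^5, r^6, r^7, r^8}, so |H| = 9.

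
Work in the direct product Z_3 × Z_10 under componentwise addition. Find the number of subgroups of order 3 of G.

1

|G| = 30 and 3 | 30, so subgroups of order 3 are possible by Lagrange.
The subgroups of order 3 are: {(0,0), (1,0), (2,0)}.
So G has 1 subgroup of order 3.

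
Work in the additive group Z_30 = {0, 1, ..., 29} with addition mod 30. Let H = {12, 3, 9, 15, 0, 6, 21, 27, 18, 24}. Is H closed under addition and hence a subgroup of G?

Yes

|H| = 10 divides |G| = 30, consistent with Lagrange.
H contains the identity, every element's inverse is in H, and H is closed under +: it is a subgroup.
In fact H = ⟨3⟩.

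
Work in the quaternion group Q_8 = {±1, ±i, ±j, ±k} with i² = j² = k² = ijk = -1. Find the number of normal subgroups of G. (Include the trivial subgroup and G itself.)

6

G has 6 subgroups. Checking conjugation-invariance by order — order 1: 1/1 normal; order 2: 1/1 normal; order 4: 3/3 normal; order 8: 1/1 normal.
Total normal subgroups: 6.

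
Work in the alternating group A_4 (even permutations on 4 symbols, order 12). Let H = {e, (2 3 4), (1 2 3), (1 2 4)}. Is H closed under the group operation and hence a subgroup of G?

No

(1 2 4) ∈ H but its inverse (1 4 2) ∉ H, so H is not a subgroup.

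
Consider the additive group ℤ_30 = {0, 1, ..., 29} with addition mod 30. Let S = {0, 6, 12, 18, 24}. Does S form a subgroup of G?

Yes

|S| = 5 divides |G| = 30, consistent with Lagrange.
S contains the identity, every element's inverse is in S, and S is closed under +: it is a subgroup.
In fact S = ⟨18⟩.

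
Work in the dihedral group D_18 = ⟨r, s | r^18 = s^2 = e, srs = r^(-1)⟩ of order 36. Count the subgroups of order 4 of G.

9

|G| = 36 and 4 | 36, so subgroups of order 4 are possible by Lagrange.
The subgroups of order 4 are: {e, r^9, rs, r^10s}; {e, r^9, r^2s, r^11s}; {e, r^9, r^3s, r^12s}; {e, r^9, r^4s, r^13s}; … (9 in all).
So G has 9 subgroups of order 4.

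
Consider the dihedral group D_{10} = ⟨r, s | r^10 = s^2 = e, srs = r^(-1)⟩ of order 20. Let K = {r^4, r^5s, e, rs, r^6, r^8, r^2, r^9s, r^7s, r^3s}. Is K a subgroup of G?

Yes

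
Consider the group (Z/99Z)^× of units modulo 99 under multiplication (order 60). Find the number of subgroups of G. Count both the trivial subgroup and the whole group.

|G| = 60, so by Lagrange every subgroup order divides 60. Divisors: 1, 2, 3, 4, 5, 6, 10, 12, 15, 20, 30, 60.
Subgroups by order — order 1: 1; order 2: 3; order 3: 1; order 4: 1; order 5: 1; order 6: 3; order 10: 3; order 12: 1; order 15: 1; order 20: 1; order 30: 3; order 60: 1.
Total: 1 + 3 + 1 + 1 + 1 + 3 + 3 + 1 + 1 + 1 + 3 + 1 = 20.

20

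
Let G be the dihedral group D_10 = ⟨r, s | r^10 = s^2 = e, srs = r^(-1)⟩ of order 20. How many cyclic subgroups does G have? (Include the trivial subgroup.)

14

A cyclic subgroup of order d is generated by each of its φ(d) elements of order d, so the cyclic subgroups of order d number (#elements of order d)/φ(d).
Cyclic subgroups by order — order 1: 1; order 2: 11; order 5: 1; order 10: 1.
Total: 14.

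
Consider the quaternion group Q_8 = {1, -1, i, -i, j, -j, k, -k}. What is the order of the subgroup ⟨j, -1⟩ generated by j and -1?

|⟨j⟩| = 4 and |⟨-1⟩| = 2, so |H| is a multiple of lcm(4, 2) = 4 and divides |G| = 8.
Closing under the operation: H = {1, -1, j, -j}, so |H| = 4.

4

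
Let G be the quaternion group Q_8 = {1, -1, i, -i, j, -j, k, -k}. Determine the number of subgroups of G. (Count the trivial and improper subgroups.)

6

|G| = 8, so by Lagrange every subgroup order divides 8. Divisors: 1, 2, 4, 8.
Subgroups by order — order 1: 1; order 2: 1; order 4: 3; order 8: 1.
Total: 1 + 1 + 3 + 1 = 6.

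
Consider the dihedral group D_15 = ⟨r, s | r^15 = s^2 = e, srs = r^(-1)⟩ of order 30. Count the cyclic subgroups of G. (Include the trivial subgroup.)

A cyclic subgroup of order d is generated by each of its φ(d) elements of order d, so the cyclic subgroups of order d number (#elements of order d)/φ(d).
Cyclic subgroups by order — order 1: 1; order 2: 15; order 3: 1; order 5: 1; order 15: 1.
Total: 19.

19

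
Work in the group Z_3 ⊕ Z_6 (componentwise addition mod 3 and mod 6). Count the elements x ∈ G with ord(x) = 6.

8

An element (a,b) has order lcm(ord(a), ord(b)); count pairs with lcm equal to 6.
Enumerating gives 8 such elements.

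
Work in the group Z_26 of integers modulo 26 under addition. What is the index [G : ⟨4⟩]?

|⟨4⟩| = 13 and |G| = 26.
By Lagrange, [G : H] = |G|/|H| = 26/13 = 2.

2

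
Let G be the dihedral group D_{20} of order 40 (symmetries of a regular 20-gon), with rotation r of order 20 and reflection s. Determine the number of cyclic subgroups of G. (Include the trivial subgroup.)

Each element a generates a cyclic subgroup ⟨a⟩; distinct elements may generate the same one (a cyclic group of order d has φ(d) generators).
Cyclic subgroups by order — order 1: 1; order 2: 21; order 4: 1; order 5: 1; order 10: 1; order 20: 1.
Total: 26.

26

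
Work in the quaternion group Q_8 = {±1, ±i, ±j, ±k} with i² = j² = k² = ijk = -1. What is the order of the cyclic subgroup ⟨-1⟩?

Computing powers of -1: the smallest k with (-1)^k = e is k = 2.

2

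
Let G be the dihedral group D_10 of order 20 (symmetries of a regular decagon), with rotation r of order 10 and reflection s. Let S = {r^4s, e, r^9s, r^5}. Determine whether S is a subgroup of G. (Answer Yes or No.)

Yes

|S| = 4 divides |G| = 20, consistent with Lagrange.
S contains the identity, every element's inverse is in S, and S is closed under ·: it is a subgroup.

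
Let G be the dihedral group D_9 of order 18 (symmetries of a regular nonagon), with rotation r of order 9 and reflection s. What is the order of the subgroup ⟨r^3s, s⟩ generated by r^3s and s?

6

|⟨r^3s⟩| = 2 and |⟨s⟩| = 2, so |H| is a multiple of lcm(2, 2) = 2 and divides |G| = 18.
Closing under the operation: H = {e, r^3, r^6, s, r^3s, r^6s}, so |H| = 6.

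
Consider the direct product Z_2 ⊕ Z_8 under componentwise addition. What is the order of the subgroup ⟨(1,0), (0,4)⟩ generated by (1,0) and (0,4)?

4

|⟨(1,0)⟩| = 2 and |⟨(0,4)⟩| = 2, so |H| is a multiple of lcm(2, 2) = 2 and divides |G| = 16.
Closing under the operation: H = {(0,0), (0,4), (1,0), (1,4)}, so |H| = 4.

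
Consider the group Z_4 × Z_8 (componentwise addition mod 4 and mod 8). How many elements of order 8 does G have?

16

An element (a,b) has order lcm(ord(a), ord(b)); count pairs with lcm equal to 8.
Enumerating gives 16 such elements.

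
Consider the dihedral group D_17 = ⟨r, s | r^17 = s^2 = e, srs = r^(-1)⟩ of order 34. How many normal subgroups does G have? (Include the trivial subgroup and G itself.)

G has 20 subgroups. Checking conjugation-invariance by order — order 1: 1/1 normal; order 2: 0/17 normal; order 17: 1/1 normal; order 34: 1/1 normal.
Total normal subgroups: 3.

3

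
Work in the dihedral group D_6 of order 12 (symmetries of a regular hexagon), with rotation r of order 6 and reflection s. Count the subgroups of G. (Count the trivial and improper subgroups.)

16

|G| = 12, so by Lagrange every subgroup order divides 12. Divisors: 1, 2, 3, 4, 6, 12.
Subgroups by order — order 1: 1; order 2: 7; order 3: 1; order 4: 3; order 6: 3; order 12: 1.
Total: 1 + 7 + 1 + 3 + 3 + 1 = 16.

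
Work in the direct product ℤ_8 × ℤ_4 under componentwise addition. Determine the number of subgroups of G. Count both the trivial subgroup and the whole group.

|G| = 32, so by Lagrange every subgroup order divides 32. Divisors: 1, 2, 4, 8, 16, 32.
Subgroups by order — order 1: 1; order 2: 3; order 4: 7; order 8: 7; order 16: 3; order 32: 1.
Total: 1 + 3 + 7 + 7 + 3 + 1 = 22.

22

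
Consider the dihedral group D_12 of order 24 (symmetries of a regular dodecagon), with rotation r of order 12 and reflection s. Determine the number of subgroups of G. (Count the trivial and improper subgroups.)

34

|G| = 24, so by Lagrange every subgroup order divides 24. Divisors: 1, 2, 3, 4, 6, 8, 12, 24.
Subgroups by order — order 1: 1; order 2: 13; order 3: 1; order 4: 7; order 6: 5; order 8: 3; order 12: 3; order 24: 1.
Total: 1 + 13 + 1 + 7 + 5 + 3 + 3 + 1 = 34.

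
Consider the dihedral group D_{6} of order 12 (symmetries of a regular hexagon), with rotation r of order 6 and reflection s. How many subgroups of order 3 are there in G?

1

|G| = 12 and 3 | 12, so subgroups of order 3 are possible by Lagrange.
The subgroups of order 3 are: {e, r^2, r^4}.
So G has 1 subgroup of order 3.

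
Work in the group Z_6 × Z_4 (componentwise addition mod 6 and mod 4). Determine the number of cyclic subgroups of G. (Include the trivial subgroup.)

12

A cyclic subgroup of order d is generated by each of its φ(d) elements of order d, so the cyclic subgroups of order d number (#elements of order d)/φ(d).
Cyclic subgroups by order — order 1: 1; order 2: 3; order 3: 1; order 4: 2; order 6: 3; order 12: 2.
Total: 12.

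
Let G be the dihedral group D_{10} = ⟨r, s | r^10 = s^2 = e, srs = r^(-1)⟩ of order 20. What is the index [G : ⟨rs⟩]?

|⟨rs⟩| = 2 and |G| = 20.
By Lagrange, [G : H] = |G|/|H| = 20/2 = 10.

10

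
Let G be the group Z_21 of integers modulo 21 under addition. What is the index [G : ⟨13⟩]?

1

|⟨13⟩| = 21 and |G| = 21.
By Lagrange, [G : H] = |G|/|H| = 21/21 = 1.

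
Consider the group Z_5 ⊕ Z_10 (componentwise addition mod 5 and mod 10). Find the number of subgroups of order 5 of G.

6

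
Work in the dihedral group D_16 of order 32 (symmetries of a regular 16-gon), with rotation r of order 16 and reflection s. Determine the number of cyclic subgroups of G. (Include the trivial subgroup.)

A cyclic subgroup of order d is generated by each of its φ(d) elements of order d, so the cyclic subgroups of order d number (#elements of order d)/φ(d).
Cyclic subgroups by order — order 1: 1; order 2: 17; order 4: 1; order 8: 1; order 16: 1.
Total: 21.

21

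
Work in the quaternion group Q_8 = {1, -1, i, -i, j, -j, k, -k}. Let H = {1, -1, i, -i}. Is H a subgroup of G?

Yes

|H| = 4 divides |G| = 8, consistent with Lagrange.
H contains the identity, every element's inverse is in H, and H is closed under ·: it is a subgroup.
In fact H = ⟨-i⟩.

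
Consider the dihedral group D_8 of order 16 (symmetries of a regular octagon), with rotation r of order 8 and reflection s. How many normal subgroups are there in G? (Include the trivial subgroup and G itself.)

7

G has 19 subgroups. Checking conjugation-invariance by order — order 1: 1/1 normal; order 2: 1/9 normal; order 4: 1/5 normal; order 8: 3/3 normal; order 16: 1/1 normal.
Total normal subgroups: 7.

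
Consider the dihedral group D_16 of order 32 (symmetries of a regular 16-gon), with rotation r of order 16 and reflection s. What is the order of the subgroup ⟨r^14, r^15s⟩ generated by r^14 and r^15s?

|⟨r^14⟩| = 8 and |⟨r^15s⟩| = 2, so |H| is a multiple of lcm(8, 2) = 8 and divides |G| = 32.
Closing under the operation: H = {e, r^2, r^4, r^6, r^8, r^10, r^12, r^14, rs, r^3s, r^5s, r^7s, r^9s, r^11s, r^13s, r^15s}, so |H| = 16.

16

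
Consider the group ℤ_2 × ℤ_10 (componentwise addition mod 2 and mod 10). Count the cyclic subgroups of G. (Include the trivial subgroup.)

8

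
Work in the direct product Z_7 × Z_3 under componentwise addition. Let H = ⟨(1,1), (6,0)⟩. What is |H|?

|⟨(1,1)⟩| = 21 and |⟨(6,0)⟩| = 7, so |H| is a multiple of lcm(21, 7) = 21 and divides |G| = 21.
Closing {(1,1), (6,0)} under the group operation gives all of G, so |H| = 21.

21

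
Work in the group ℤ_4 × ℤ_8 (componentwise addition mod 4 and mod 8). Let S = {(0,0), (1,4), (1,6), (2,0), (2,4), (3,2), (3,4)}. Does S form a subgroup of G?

No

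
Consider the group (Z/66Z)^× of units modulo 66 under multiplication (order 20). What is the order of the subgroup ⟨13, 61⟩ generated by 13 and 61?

10

|⟨13⟩| = 10 and |⟨61⟩| = 10, so |H| is a multiple of lcm(10, 10) = 10 and divides |G| = 20.
Closing under the operation: H = {1, 7, 13, 19, 25, 31, 37, 43, 49, 61}, so |H| = 10.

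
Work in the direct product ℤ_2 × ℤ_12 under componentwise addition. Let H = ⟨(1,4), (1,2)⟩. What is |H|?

|⟨(1,4)⟩| = 6 and |⟨(1,2)⟩| = 6, so |H| is a multiple of lcm(6, 6) = 6 and divides |G| = 24.
Closing under the operation: H = {(0,0), (0,2), (0,4), (0,6), (0,8), (0,10), (1,0), (1,2), (1,4), (1,6), (1,8), (1,10)}, so |H| = 12.

12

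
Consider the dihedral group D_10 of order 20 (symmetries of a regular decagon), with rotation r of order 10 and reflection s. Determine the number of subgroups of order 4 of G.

5

|G| = 20 and 4 | 20, so subgroups of order 4 are possible by Lagrange.
The subgroups of order 4 are: {e, r^5, r^2s, r^7s}; {e, r^5, r^3s, r^8s}; {e, r^5, r^4s, r^9s}; {e, r^5, s, r^5s}; … (5 in all).
So G has 5 subgroups of order 4.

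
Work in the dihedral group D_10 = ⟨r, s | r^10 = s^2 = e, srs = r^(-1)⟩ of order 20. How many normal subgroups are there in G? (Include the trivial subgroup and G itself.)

7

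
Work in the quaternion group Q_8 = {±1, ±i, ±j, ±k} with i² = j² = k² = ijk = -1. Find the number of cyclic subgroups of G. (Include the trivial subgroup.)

5

A cyclic subgroup of order d is generated by each of its φ(d) elements of order d, so the cyclic subgroups of order d number (#elements of order d)/φ(d).
Cyclic subgroups by order — order 1: 1; order 2: 1; order 4: 3.
Total: 5.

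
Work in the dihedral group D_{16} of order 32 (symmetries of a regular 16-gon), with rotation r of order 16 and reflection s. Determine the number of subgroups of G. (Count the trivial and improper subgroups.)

36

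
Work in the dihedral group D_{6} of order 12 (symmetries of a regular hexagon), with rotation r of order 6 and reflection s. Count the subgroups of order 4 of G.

3

|G| = 12 and 4 | 12, so subgroups of order 4 are possible by Lagrange.
The subgroups of order 4 are: {e, r^3, r^2s, r^5s}; {e, r^3, s, r^3s}; {e, r^3, rs, r^4s}.
So G has 3 subgroups of order 4.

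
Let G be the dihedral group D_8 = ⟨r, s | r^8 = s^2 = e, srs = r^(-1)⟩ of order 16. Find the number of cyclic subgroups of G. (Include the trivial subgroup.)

12

Group the elements of G by the cyclic subgroup they generate; each cyclic subgroup of order d accounts for φ(d) elements.
Cyclic subgroups by order — order 1: 1; order 2: 9; order 4: 1; order 8: 1.
Total: 12.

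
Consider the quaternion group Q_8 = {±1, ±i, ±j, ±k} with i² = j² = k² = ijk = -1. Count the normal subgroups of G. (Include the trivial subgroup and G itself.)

6

G has 6 subgroups. Checking conjugation-invariance by order — order 1: 1/1 normal; order 2: 1/1 normal; order 4: 3/3 normal; order 8: 1/1 normal.
Total normal subgroups: 6.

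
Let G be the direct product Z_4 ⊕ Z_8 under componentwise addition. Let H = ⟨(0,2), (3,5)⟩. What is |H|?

16

|⟨(0,2)⟩| = 4 and |⟨(3,5)⟩| = 8, so |H| is a multiple of lcm(4, 8) = 8 and divides |G| = 32.
Closing under the operation: H = {(0,0), (0,2), (0,4), (0,6), (1,1), (1,3), (1,5), (1,7), (2,0), (2,2), (2,4), (2,6), (3,1), (3,3), (3,5), (3,7)}, so |H| = 16.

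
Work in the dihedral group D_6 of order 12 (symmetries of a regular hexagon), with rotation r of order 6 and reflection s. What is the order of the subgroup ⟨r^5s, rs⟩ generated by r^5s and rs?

|⟨r^5s⟩| = 2 and |⟨rs⟩| = 2, so |H| is a multiple of lcm(2, 2) = 2 and divides |G| = 12.
Closing under the operation: H = {e, r^2, r^4, rs, r^3s, r^5s}, so |H| = 6.

6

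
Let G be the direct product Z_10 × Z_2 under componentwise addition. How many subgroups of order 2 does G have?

3

|G| = 20 and 2 | 20, so subgroups of order 2 are possible by Lagrange.
The subgroups of order 2 are: {(0,0), (0,1)}; {(0,0), (5,0)}; {(0,0), (5,1)}.
So G has 3 subgroups of order 2.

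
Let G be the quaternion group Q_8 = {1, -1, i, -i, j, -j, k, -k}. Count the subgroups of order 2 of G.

1

|G| = 8 and 2 | 8, so subgroups of order 2 are possible by Lagrange.
The subgroups of order 2 are: {1, -1}.
So G has 1 subgroup of order 2.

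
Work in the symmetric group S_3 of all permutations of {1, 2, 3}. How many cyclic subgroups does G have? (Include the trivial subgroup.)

Group the elements of G by the cyclic subgroup they generate; each cyclic subgroup of order d accounts for φ(d) elements.
Cyclic subgroups by order — order 1: 1; order 2: 3; order 3: 1.
Total: 5.

5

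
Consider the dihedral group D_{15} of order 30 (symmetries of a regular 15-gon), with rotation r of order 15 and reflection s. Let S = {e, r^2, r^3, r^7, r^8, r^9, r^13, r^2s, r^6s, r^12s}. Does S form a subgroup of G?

No

r^9 ∈ S but its inverse r^6 ∉ S, so S is not a subgroup.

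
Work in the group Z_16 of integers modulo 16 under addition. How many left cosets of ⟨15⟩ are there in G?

|⟨15⟩| = 16 and |G| = 16.
By Lagrange, [G : H] = |G|/|H| = 16/16 = 1.

1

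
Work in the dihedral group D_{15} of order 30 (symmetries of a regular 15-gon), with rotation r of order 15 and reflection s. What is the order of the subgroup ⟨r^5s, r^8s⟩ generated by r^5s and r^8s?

10

|⟨r^5s⟩| = 2 and |⟨r^8s⟩| = 2, so |H| is a multiple of lcm(2, 2) = 2 and divides |G| = 30.
Closing under the operation: H = {e, r^3, r^6, r^9, r^12, r^2s, r^5s, r^8s, r^11s, r^14s}, so |H| = 10.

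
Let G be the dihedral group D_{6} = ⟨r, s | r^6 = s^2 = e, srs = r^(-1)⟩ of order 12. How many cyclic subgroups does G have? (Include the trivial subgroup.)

Group the elements of G by the cyclic subgroup they generate; each cyclic subgroup of order d accounts for φ(d) elements.
Cyclic subgroups by order — order 1: 1; order 2: 7; order 3: 1; order 6: 1.
Total: 10.

10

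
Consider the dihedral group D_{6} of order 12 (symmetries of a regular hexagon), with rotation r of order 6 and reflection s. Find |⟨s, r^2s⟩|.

6

|⟨s⟩| = 2 and |⟨r^2s⟩| = 2, so |H| is a multiple of lcm(2, 2) = 2 and divides |G| = 12.
Closing under the operation: H = {e, r^2, r^4, s, r^2s, r^4s}, so |H| = 6.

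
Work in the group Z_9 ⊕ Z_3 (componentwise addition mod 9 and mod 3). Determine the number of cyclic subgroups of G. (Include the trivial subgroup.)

8

A cyclic subgroup of order d is generated by each of its φ(d) elements of order d, so the cyclic subgroups of order d number (#elements of order d)/φ(d).
Cyclic subgroups by order — order 1: 1; order 3: 4; order 9: 3.
Total: 8.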